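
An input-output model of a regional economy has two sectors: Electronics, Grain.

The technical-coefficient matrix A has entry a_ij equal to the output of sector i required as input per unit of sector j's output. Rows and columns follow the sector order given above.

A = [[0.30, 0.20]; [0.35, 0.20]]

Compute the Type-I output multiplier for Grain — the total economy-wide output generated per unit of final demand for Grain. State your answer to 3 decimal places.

I − A =
  [   0.70    -0.20]
  [  -0.35     0.80]
det(I−A) = (0.70)(0.80) − (-0.20)(-0.35) = 0.4900
adj(I−A) = [[0.80, 0.20], [0.35, 0.70]]
(I − A)⁻¹ = adj(I−A) / det(I−A) ≈
  [   1.6327     0.4082]
  [   0.7143     1.4286]
The output multiplier for sector j is the column-j sum of the Leontief inverse (I − A)⁻¹ = adj(I−A) / det(I−A).
Column G of adj(I−A): (0.20, 0.70); det(I−A) = 0.4900.
m_G = (0.20 + 0.70) / 0.4900 = 0.90 / 0.4900 ≈ 1.837.

m_G = 1.837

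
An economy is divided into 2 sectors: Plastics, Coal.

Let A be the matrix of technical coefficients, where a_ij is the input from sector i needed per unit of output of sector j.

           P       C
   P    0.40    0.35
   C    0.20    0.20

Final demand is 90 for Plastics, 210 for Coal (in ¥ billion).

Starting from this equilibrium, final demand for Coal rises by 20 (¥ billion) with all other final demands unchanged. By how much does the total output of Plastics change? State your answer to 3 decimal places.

Δx_P = 17.073

I − A =
  [   0.60    -0.35]
  [  -0.20     0.80]
det(I−A) = (0.60)(0.80) − (-0.35)(-0.20) = 0.4100
adj(I−A) = [[0.80, 0.35], [0.20, 0.60]]
(I − A)⁻¹ = adj(I−A) / det(I−A) ≈
  [   1.9512     0.8537]
  [   0.4878     1.4634]
Δx = (I − A)⁻¹ Δd with Δd having +20 in the Coal component and 0 elsewhere.
So Δx_P = L_PC · (+20), where L_PC = adj(I−A)_PC / det(I−A) = 0.35 / 0.4100.
Δx_P = 0.35 × (+20) / 0.4100 = 7.00 / 0.4100 ≈ 17.073.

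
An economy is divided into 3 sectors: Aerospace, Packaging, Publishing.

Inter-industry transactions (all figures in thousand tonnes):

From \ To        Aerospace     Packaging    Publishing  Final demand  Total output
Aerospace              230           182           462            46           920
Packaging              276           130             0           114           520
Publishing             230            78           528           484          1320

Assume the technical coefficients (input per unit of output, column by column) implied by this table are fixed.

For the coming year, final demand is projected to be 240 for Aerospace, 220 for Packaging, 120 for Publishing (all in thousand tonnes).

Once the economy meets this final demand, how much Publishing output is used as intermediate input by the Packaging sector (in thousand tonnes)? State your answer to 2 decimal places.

z_32 = 105.28

Technical coefficients a_ij = z_ij / X_j:
  a_11 = 230/920 = 0.25, a_21 = 276/920 = 0.30, a_31 = 230/920 = 0.25
  a_12 = 182/520 = 0.35, a_22 = 130/520 = 0.25, a_32 = 78/520 = 0.15
  a_13 = 462/1320 = 0.35, a_23 = 0/1320 = 0.00, a_33 = 528/1320 = 0.40
I − A =
  [   0.75    -0.35    -0.35]
  [  -0.30     0.75     0.00]
  [  -0.25    -0.15     0.60]
Cofactors of I−A, C_ij = (−1)^(i+j)·(minor ij) (rows/columns in the sector order above):
  C_11 = (0.75)(0.60) − (0.00)(-0.15) = 0.4500
  C_12 = −[(-0.30)(0.60) − (0.00)(-0.25)] = 0.1800
  C_13 = (-0.30)(-0.15) − (0.75)(-0.25) = 0.2325
  C_21 = −[(-0.35)(0.60) − (-0.35)(-0.15)] = 0.2625
  C_22 = (0.75)(0.60) − (-0.35)(-0.25) = 0.3625
  C_23 = −[(0.75)(-0.15) − (-0.35)(-0.25)] = 0.2000
  C_31 = (-0.35)(0.00) − (-0.35)(0.75) = 0.2625
  C_32 = −[(0.75)(0.00) − (-0.35)(-0.30)] = 0.1050
  C_33 = (0.75)(0.75) − (-0.35)(-0.30) = 0.4575
det(I−A) = Σ_j (I−A)_1j·C_1j = (0.75)(0.4500) + (-0.35)(0.1800) + (-0.35)(0.2325) = 0.193125
adj(I−A) = Cᵀ =
  [ 0.4500   0.2625   0.2625]
  [ 0.1800   0.3625   0.1050]
  [ 0.2325   0.2000   0.4575]
(I − A)⁻¹ = adj(I−A) / det(I−A) ≈
  [   2.3301     1.3592     1.3592]
  [   0.9320     1.8770     0.5437]
  [   1.2039     1.0356     2.3689]
First solve x = (I − A)⁻¹ d = adj(I−A)·d / det(I−A); in particular x_2 = (0.1800·240 + 0.3625·220 + 0.1050·120) / 0.193125 = 135.55 / 0.193125 ≈ 701.8770.
Intermediate flow from 3 to 2: z_32 = a_32 · x_2 = 0.15 × 135.55 / 0.193125 = 20.3325 / 0.193125 ≈ 105.28.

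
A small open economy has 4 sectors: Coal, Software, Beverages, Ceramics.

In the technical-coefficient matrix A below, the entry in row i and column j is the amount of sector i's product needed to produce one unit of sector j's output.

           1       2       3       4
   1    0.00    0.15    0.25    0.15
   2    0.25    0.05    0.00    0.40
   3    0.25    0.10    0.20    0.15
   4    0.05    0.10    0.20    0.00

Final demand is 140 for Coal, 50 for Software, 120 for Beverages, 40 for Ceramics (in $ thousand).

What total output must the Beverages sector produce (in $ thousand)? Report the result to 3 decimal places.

x_3 = 273.841

I − A =
  [   1.00    -0.15    -0.25    -0.15]
  [  -0.25     0.95     0.00    -0.40]
  [  -0.25    -0.10     0.80    -0.15]
  [  -0.05    -0.10    -0.20     1.00]
Compute the cofactors C_ij = (−1)^(i+j)·(3×3 minor ij) of I−A; the adjugate is their transpose:
adj(I−A) = Cᵀ =
  [ 0.691500   0.159250   0.268000   0.207625]
  [ 0.228500   0.692125   0.155000   0.334375]
  [ 0.265375   0.156625   0.858625   0.231250]
  [ 0.110500   0.108500   0.200625   0.664375]
det(I−A) = Σ_j (I−A)_1j·C_1j = (1.00)(0.691500) + (-0.15)(0.228500) + (-0.25)(0.265375) + (-0.15)(0.110500) = 0.57430625
(I − A)⁻¹ = adj(I−A) / det(I−A) ≈
  [   1.2041     0.2773     0.4666     0.3615]
  [   0.3979     1.2051     0.2699     0.5822]
  [   0.4621     0.2727     1.4951     0.4027]
  [   0.1924     0.1889     0.3493     1.1568]
x = (I − A)⁻¹ d = adj(I−A)·d / det(I−A), with det(I−A) = 0.57430625:
  x_1 = (0.691500·140 + 0.159250·50 + 0.268000·120 + 0.207625·40) / 0.57430625 = 145.2375 / 0.57430625 ≈ 252.892
  x_2 = (0.228500·140 + 0.692125·50 + 0.155000·120 + 0.334375·40) / 0.57430625 = 98.57125 / 0.57430625 ≈ 171.635
  x_3 = (0.265375·140 + 0.156625·50 + 0.858625·120 + 0.231250·40) / 0.57430625 = 157.26875 / 0.57430625 ≈ 273.841
  x_4 = (0.110500·140 + 0.108500·50 + 0.200625·120 + 0.664375·40) / 0.57430625 = 71.545 / 0.57430625 ≈ 124.576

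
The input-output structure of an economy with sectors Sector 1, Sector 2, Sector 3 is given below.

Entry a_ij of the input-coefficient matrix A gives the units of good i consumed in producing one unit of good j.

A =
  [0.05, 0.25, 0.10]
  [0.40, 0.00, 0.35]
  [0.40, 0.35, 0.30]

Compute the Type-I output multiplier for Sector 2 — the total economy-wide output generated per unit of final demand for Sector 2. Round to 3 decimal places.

m_2 = 3.253

I − A =
  [   0.95    -0.25    -0.10]
  [  -0.40     1.00    -0.35]
  [  -0.40    -0.35     0.70]
Cofactors of I−A, C_ij = (−1)^(i+j)·(minor ij) (rows/columns in the sector order above):
  C_11 = (1.00)(0.70) − (-0.35)(-0.35) = 0.5775
  C_12 = −[(-0.40)(0.70) − (-0.35)(-0.40)] = 0.4200
  C_13 = (-0.40)(-0.35) − (1.00)(-0.40) = 0.5400
  C_21 = −[(-0.25)(0.70) − (-0.10)(-0.35)] = 0.2100
  C_22 = (0.95)(0.70) − (-0.10)(-0.40) = 0.6250
  C_23 = −[(0.95)(-0.35) − (-0.25)(-0.40)] = 0.4325
  C_31 = (-0.25)(-0.35) − (-0.10)(1.00) = 0.1875
  C_32 = −[(0.95)(-0.35) − (-0.10)(-0.40)] = 0.3725
  C_33 = (0.95)(1.00) − (-0.25)(-0.40) = 0.8500
det(I−A) = Σ_j (I−A)_1j·C_1j = (0.95)(0.5775) + (-0.25)(0.4200) + (-0.10)(0.5400) = 0.389625
adj(I−A) = Cᵀ =
  [ 0.5775   0.2100   0.1875]
  [ 0.4200   0.6250   0.3725]
  [ 0.5400   0.4325   0.8500]
(I − A)⁻¹ = adj(I−A) / det(I−A) ≈
  [   1.4822     0.5390     0.4812]
  [   1.0780     1.6041     0.9560]
  [   1.3859     1.1100     2.1816]
The output multiplier for sector j is the column-j sum of the Leontief inverse (I − A)⁻¹ = adj(I−A) / det(I−A).
Column 2 of adj(I−A): (0.2100, 0.6250, 0.4325); det(I−A) = 0.389625.
m_2 = (0.2100 + 0.6250 + 0.4325) / 0.389625 = 1.2675 / 0.389625 ≈ 3.253.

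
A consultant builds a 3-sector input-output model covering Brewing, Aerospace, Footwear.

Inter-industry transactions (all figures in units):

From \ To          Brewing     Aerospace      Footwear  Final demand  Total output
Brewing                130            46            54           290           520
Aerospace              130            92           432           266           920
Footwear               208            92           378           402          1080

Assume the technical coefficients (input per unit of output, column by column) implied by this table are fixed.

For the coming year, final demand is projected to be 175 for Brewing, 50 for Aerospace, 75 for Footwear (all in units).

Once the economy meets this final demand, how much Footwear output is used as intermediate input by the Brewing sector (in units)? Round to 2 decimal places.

z_FB = 109.41

Technical coefficients a_ij = z_ij / X_j:
  a_BB = 130/520 = 0.25, a_AB = 130/520 = 0.25, a_FB = 208/520 = 0.40
  a_BA = 46/920 = 0.05, a_AA = 92/920 = 0.10, a_FA = 92/920 = 0.10
  a_BF = 54/1080 = 0.05, a_AF = 432/1080 = 0.40, a_FF = 378/1080 = 0.35
I − A =
  [   0.75    -0.05    -0.05]
  [  -0.25     0.90    -0.40]
  [  -0.40    -0.10     0.65]
Cofactors of I−A, C_ij = (−1)^(i+j)·(minor ij) (rows/columns in the sector order above):
  C_11 = (0.90)(0.65) − (-0.40)(-0.10) = 0.5450
  C_12 = −[(-0.25)(0.65) − (-0.40)(-0.40)] = 0.3225
  C_13 = (-0.25)(-0.10) − (0.90)(-0.40) = 0.3850
  C_21 = −[(-0.05)(0.65) − (-0.05)(-0.10)] = 0.0375
  C_22 = (0.75)(0.65) − (-0.05)(-0.40) = 0.4675
  C_23 = −[(0.75)(-0.10) − (-0.05)(-0.40)] = 0.0950
  C_31 = (-0.05)(-0.40) − (-0.05)(0.90) = 0.0650
  C_32 = −[(0.75)(-0.40) − (-0.05)(-0.25)] = 0.3125
  C_33 = (0.75)(0.90) − (-0.05)(-0.25) = 0.6625
det(I−A) = Σ_j (I−A)_1j·C_1j = (0.75)(0.5450) + (-0.05)(0.3225) + (-0.05)(0.3850) = 0.373375
adj(I−A) = Cᵀ =
  [ 0.5450   0.0375   0.0650]
  [ 0.3225   0.4675   0.3125]
  [ 0.3850   0.0950   0.6625]
(I − A)⁻¹ = adj(I−A) / det(I−A) ≈
  [   1.4597     0.1004     0.1741]
  [   0.8637     1.2521     0.8370]
  [   1.0311     0.2544     1.7744]
First solve x = (I − A)⁻¹ d = adj(I−A)·d / det(I−A); in particular x_B = (0.5450·175 + 0.0375·50 + 0.0650·75) / 0.373375 = 102.125 / 0.373375 ≈ 273.5186.
Intermediate flow from F to B: z_FB = a_FB · x_B = 0.40 × 102.125 / 0.373375 = 40.85 / 0.373375 ≈ 109.41.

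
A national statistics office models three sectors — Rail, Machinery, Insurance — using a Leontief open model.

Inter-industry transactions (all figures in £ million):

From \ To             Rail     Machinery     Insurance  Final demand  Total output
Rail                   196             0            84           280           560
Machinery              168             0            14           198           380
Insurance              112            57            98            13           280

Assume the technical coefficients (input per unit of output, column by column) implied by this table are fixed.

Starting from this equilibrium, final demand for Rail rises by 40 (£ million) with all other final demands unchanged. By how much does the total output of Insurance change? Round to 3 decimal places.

Δx_3 = 28.478

Technical coefficients a_ij = z_ij / X_j:
  a_11 = 196/560 = 0.35, a_21 = 168/560 = 0.30, a_31 = 112/560 = 0.20
  a_12 = 0/380 = 0.00, a_22 = 0/380 = 0.00, a_32 = 57/380 = 0.15
  a_13 = 84/280 = 0.30, a_23 = 14/280 = 0.05, a_33 = 98/280 = 0.35
I − A =
  [   0.65     0.00    -0.30]
  [  -0.30     1.00    -0.05]
  [  -0.20    -0.15     0.65]
Cofactors of I−A, C_ij = (−1)^(i+j)·(minor ij) (rows/columns in the sector order above):
  C_11 = (1.00)(0.65) − (-0.05)(-0.15) = 0.6425
  C_12 = −[(-0.30)(0.65) − (-0.05)(-0.20)] = 0.2050
  C_13 = (-0.30)(-0.15) − (1.00)(-0.20) = 0.2450
  C_21 = −[(0.00)(0.65) − (-0.30)(-0.15)] = 0.0450
  C_22 = (0.65)(0.65) − (-0.30)(-0.20) = 0.3625
  C_23 = −[(0.65)(-0.15) − (0.00)(-0.20)] = 0.0975
  C_31 = (0.00)(-0.05) − (-0.30)(1.00) = 0.3000
  C_32 = −[(0.65)(-0.05) − (-0.30)(-0.30)] = 0.1225
  C_33 = (0.65)(1.00) − (0.00)(-0.30) = 0.6500
det(I−A) = Σ_j (I−A)_1j·C_1j = (0.65)(0.6425) + (0.00)(0.2050) + (-0.30)(0.2450) = 0.344125
adj(I−A) = Cᵀ =
  [ 0.6425   0.0450   0.3000]
  [ 0.2050   0.3625   0.1225]
  [ 0.2450   0.0975   0.6500]
(I − A)⁻¹ = adj(I−A) / det(I−A) ≈
  [   1.8671     0.1308     0.8718]
  [   0.5957     1.0534     0.3560]
  [   0.7120     0.2833     1.8888]
Δx = (I − A)⁻¹ Δd with Δd having +40 in the Rail component and 0 elsewhere.
So Δx_3 = L_31 · (+40), where L_31 = adj(I−A)_31 / det(I−A) = 0.2450 / 0.344125.
Δx_3 = 0.2450 × (+40) / 0.344125 = 9.80 / 0.344125 ≈ 28.478.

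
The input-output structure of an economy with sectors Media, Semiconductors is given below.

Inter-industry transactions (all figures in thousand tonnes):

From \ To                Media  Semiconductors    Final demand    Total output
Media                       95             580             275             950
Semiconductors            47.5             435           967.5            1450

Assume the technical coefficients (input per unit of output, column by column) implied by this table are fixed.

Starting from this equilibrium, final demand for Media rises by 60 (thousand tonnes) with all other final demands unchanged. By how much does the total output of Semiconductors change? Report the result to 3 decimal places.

Technical coefficients a_ij = z_ij / X_j:
  a_11 = 95/950 = 0.10, a_21 = 47.5/950 = 0.05
  a_12 = 580/1450 = 0.40, a_22 = 435/1450 = 0.30
I − A =
  [   0.90    -0.40]
  [  -0.05     0.70]
det(I−A) = (0.90)(0.70) − (-0.40)(-0.05) = 0.6100
adj(I−A) = [[0.70, 0.40], [0.05, 0.90]]
(I − A)⁻¹ = adj(I−A) / det(I−A) ≈
  [   1.1475     0.6557]
  [   0.0820     1.4754]
Δx = (I − A)⁻¹ Δd with Δd having +60 in the Media component and 0 elsewhere.
So Δx_2 = L_21 · (+60), where L_21 = adj(I−A)_21 / det(I−A) = 0.05 / 0.6100.
Δx_2 = 0.05 × (+60) / 0.6100 = 3.00 / 0.6100 ≈ 4.918.

Δx_2 = 4.918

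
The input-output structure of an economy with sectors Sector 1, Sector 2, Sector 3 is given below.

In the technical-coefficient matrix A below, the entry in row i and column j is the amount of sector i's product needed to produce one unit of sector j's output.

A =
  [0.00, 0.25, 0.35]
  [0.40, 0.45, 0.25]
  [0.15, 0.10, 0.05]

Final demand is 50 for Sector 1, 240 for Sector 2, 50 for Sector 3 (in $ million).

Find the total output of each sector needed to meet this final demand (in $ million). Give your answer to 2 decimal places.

I − A =
  [   1.00    -0.25    -0.35]
  [  -0.40     0.55    -0.25]
  [  -0.15    -0.10     0.95]
Cofactors of I−A, C_ij = (−1)^(i+j)·(minor ij) (rows/columns in the sector order above):
  C_11 = (0.55)(0.95) − (-0.25)(-0.10) = 0.4975
  C_12 = −[(-0.40)(0.95) − (-0.25)(-0.15)] = 0.4175
  C_13 = (-0.40)(-0.10) − (0.55)(-0.15) = 0.1225
  C_21 = −[(-0.25)(0.95) − (-0.35)(-0.10)] = 0.2725
  C_22 = (1.00)(0.95) − (-0.35)(-0.15) = 0.8975
  C_23 = −[(1.00)(-0.10) − (-0.25)(-0.15)] = 0.1375
  C_31 = (-0.25)(-0.25) − (-0.35)(0.55) = 0.2550
  C_32 = −[(1.00)(-0.25) − (-0.35)(-0.40)] = 0.3900
  C_33 = (1.00)(0.55) − (-0.25)(-0.40) = 0.4500
det(I−A) = Σ_j (I−A)_1j·C_1j = (1.00)(0.4975) + (-0.25)(0.4175) + (-0.35)(0.1225) = 0.35025
adj(I−A) = Cᵀ =
  [ 0.4975   0.2725   0.2550]
  [ 0.4175   0.8975   0.3900]
  [ 0.1225   0.1375   0.4500]
(I − A)⁻¹ = adj(I−A) / det(I−A) ≈
  [   1.4204     0.7780     0.7281]
  [   1.1920     2.5625     1.1135]
  [   0.3498     0.3926     1.2848]
x = (I − A)⁻¹ d = adj(I−A)·d / det(I−A), with det(I−A) = 0.35025:
  x_1 = (0.4975·50 + 0.2725·240 + 0.2550·50) / 0.35025 = 103.025 / 0.35025 ≈ 294.15
  x_2 = (0.4175·50 + 0.8975·240 + 0.3900·50) / 0.35025 = 255.775 / 0.35025 ≈ 730.26
  x_3 = (0.1225·50 + 0.1375·240 + 0.4500·50) / 0.35025 = 61.625 / 0.35025 ≈ 175.95

x_1 = 294.15, x_2 = 730.26, x_3 = 175.95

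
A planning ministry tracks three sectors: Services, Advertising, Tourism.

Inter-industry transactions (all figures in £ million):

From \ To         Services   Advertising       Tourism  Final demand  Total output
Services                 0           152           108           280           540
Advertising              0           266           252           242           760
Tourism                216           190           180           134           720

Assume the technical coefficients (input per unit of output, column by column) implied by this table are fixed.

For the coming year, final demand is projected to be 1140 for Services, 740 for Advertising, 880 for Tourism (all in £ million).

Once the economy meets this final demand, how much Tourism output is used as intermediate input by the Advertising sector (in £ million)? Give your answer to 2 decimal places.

z_TA = 734.38

Technical coefficients a_ij = z_ij / X_j:
  a_SS = 0/540 = 0.00, a_AS = 0/540 = 0.00, a_TS = 216/540 = 0.40
  a_SA = 152/760 = 0.20, a_AA = 266/760 = 0.35, a_TA = 190/760 = 0.25
  a_ST = 108/720 = 0.15, a_AT = 252/720 = 0.35, a_TT = 180/720 = 0.25
I − A =
  [   1.00    -0.20    -0.15]
  [   0.00     0.65    -0.35]
  [  -0.40    -0.25     0.75]
Cofactors of I−A, C_ij = (−1)^(i+j)·(minor ij) (rows/columns in the sector order above):
  C_11 = (0.65)(0.75) − (-0.35)(-0.25) = 0.4000
  C_12 = −[(0.00)(0.75) − (-0.35)(-0.40)] = 0.1400
  C_13 = (0.00)(-0.25) − (0.65)(-0.40) = 0.2600
  C_21 = −[(-0.20)(0.75) − (-0.15)(-0.25)] = 0.1875
  C_22 = (1.00)(0.75) − (-0.15)(-0.40) = 0.6900
  C_23 = −[(1.00)(-0.25) − (-0.20)(-0.40)] = 0.3300
  C_31 = (-0.20)(-0.35) − (-0.15)(0.65) = 0.1675
  C_32 = −[(1.00)(-0.35) − (-0.15)(0.00)] = 0.3500
  C_33 = (1.00)(0.65) − (-0.20)(0.00) = 0.6500
det(I−A) = Σ_j (I−A)_1j·C_1j = (1.00)(0.4000) + (-0.20)(0.1400) + (-0.15)(0.2600) = 0.3330
adj(I−A) = Cᵀ =
  [ 0.4000   0.1875   0.1675]
  [ 0.1400   0.6900   0.3500]
  [ 0.2600   0.3300   0.6500]
(I − A)⁻¹ = adj(I−A) / det(I−A) ≈
  [   1.2012     0.5631     0.5030]
  [   0.4204     2.0721     1.0511]
  [   0.7808     0.9910     1.9520]
First solve x = (I − A)⁻¹ d = adj(I−A)·d / det(I−A); in particular x_A = (0.1400·1140 + 0.6900·740 + 0.3500·880) / 0.3330 = 978.20 / 0.3330 ≈ 2937.5375.
Intermediate flow from T to A: z_TA = a_TA · x_A = 0.25 × 978.20 / 0.3330 = 244.55 / 0.3330 ≈ 734.38.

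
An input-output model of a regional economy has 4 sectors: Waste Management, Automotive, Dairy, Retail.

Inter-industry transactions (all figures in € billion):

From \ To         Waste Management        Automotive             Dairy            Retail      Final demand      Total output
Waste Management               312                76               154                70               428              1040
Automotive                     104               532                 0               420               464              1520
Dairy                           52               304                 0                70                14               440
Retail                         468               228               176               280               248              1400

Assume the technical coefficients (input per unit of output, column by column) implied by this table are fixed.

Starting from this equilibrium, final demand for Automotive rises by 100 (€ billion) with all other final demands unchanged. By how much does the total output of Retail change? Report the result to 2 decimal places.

Δx_R = 85.19

Technical coefficients a_ij = z_ij / X_j:
  a_WW = 312/1040 = 0.30, a_AW = 104/1040 = 0.10, a_DW = 52/1040 = 0.05, a_RW = 468/1040 = 0.45
  a_WA = 76/1520 = 0.05, a_AA = 532/1520 = 0.35, a_DA = 304/1520 = 0.20, a_RA = 228/1520 = 0.15
  a_WD = 154/440 = 0.35, a_AD = 0/440 = 0.00, a_DD = 0/440 = 0.00, a_RD = 176/440 = 0.40
  a_WR = 70/1400 = 0.05, a_AR = 420/1400 = 0.30, a_DR = 70/1400 = 0.05, a_RR = 280/1400 = 0.20
I − A =
  [   0.70    -0.05    -0.35    -0.05]
  [  -0.10     0.65     0.00    -0.30]
  [  -0.05    -0.20     1.00    -0.05]
  [  -0.45    -0.15    -0.40     0.80]
Compute the cofactors C_ij = (−1)^(i+j)·(3×3 minor ij) of I−A; the adjugate is their transpose:
adj(I−A) = Cᵀ =
  [ 0.438000   0.109125   0.185250   0.079875]
  [ 0.219000   0.500625   0.161250   0.211500]
  [ 0.082125   0.116250   0.306375   0.067875]
  [ 0.328500   0.213375   0.287625   0.431625]
det(I−A) = Σ_j (I−A)_1j·C_1j = (0.70)(0.438000) + (-0.05)(0.219000) + (-0.35)(0.082125) + (-0.05)(0.328500) = 0.25048125
(I − A)⁻¹ = adj(I−A) / det(I−A) ≈
  [   1.7486     0.4357     0.7396     0.3189]
  [   0.8743     1.9987     0.6438     0.8444]
  [   0.3279     0.4641     1.2231     0.2710]
  [   1.3115     0.8519     1.1483     1.7232]
Δx = (I − A)⁻¹ Δd with Δd having +100 in the Automotive component and 0 elsewhere.
So Δx_R = L_RA · (+100), where L_RA = adj(I−A)_RA / det(I−A) = 0.213375 / 0.25048125.
Δx_R = 0.213375 × (+100) / 0.25048125 = 21.3375 / 0.25048125 ≈ 85.19.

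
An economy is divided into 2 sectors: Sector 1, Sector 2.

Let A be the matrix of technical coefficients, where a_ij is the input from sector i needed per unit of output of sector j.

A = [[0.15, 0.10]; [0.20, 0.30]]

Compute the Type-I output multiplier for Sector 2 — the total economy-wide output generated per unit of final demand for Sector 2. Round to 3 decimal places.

I − A =
  [   0.85    -0.10]
  [  -0.20     0.70]
det(I−A) = (0.85)(0.70) − (-0.10)(-0.20) = 0.5750
adj(I−A) = [[0.70, 0.10], [0.20, 0.85]]
(I − A)⁻¹ = adj(I−A) / det(I−A) ≈
  [   1.2174     0.1739]
  [   0.3478     1.4783]
The output multiplier for sector j is the column-j sum of the Leontief inverse (I − A)⁻¹ = adj(I−A) / det(I−A).
Column 2 of adj(I−A): (0.10, 0.85); det(I−A) = 0.5750.
m_2 = (0.10 + 0.85) / 0.5750 = 0.95 / 0.5750 ≈ 1.652.

m_2 = 1.652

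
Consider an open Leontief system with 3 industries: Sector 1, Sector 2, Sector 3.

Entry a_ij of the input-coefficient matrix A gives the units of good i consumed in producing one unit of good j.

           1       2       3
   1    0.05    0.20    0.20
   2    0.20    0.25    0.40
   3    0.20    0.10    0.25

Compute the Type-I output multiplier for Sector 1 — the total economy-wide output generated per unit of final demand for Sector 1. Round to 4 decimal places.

m_1 = 2.2156

I − A =
  [   0.95    -0.20    -0.20]
  [  -0.20     0.75    -0.40]
  [  -0.20    -0.10     0.75]
Cofactors of I−A, C_ij = (−1)^(i+j)·(minor ij) (rows/columns in the sector order above):
  C_11 = (0.75)(0.75) − (-0.40)(-0.10) = 0.5225
  C_12 = −[(-0.20)(0.75) − (-0.40)(-0.20)] = 0.2300
  C_13 = (-0.20)(-0.10) − (0.75)(-0.20) = 0.1700
  C_21 = −[(-0.20)(0.75) − (-0.20)(-0.10)] = 0.1700
  C_22 = (0.95)(0.75) − (-0.20)(-0.20) = 0.6725
  C_23 = −[(0.95)(-0.10) − (-0.20)(-0.20)] = 0.1350
  C_31 = (-0.20)(-0.40) − (-0.20)(0.75) = 0.2300
  C_32 = −[(0.95)(-0.40) − (-0.20)(-0.20)] = 0.4200
  C_33 = (0.95)(0.75) − (-0.20)(-0.20) = 0.6725
det(I−A) = Σ_j (I−A)_1j·C_1j = (0.95)(0.5225) + (-0.20)(0.2300) + (-0.20)(0.1700) = 0.416375
adj(I−A) = Cᵀ =
  [ 0.5225   0.1700   0.2300]
  [ 0.2300   0.6725   0.4200]
  [ 0.1700   0.1350   0.6725]
(I − A)⁻¹ = adj(I−A) / det(I−A) ≈
  [   1.25488     0.40829     0.55239]
  [   0.55239     1.61513     1.00871]
  [   0.40829     0.32423     1.61513]
The output multiplier for sector j is the column-j sum of the Leontief inverse (I − A)⁻¹ = adj(I−A) / det(I−A).
Column 1 of adj(I−A): (0.5225, 0.2300, 0.1700); det(I−A) = 0.416375.
m_1 = (0.5225 + 0.2300 + 0.1700) / 0.416375 = 0.9225 / 0.416375 ≈ 2.2156.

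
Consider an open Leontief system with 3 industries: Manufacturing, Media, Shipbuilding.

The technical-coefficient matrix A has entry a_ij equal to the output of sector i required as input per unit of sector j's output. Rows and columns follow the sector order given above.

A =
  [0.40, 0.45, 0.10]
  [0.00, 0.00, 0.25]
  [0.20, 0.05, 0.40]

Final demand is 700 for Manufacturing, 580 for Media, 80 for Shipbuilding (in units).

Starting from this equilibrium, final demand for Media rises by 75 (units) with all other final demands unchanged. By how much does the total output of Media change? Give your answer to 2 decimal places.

I − A =
  [   0.60    -0.45    -0.10]
  [   0.00     1.00    -0.25]
  [  -0.20    -0.05     0.60]
Cofactors of I−A, C_ij = (−1)^(i+j)·(minor ij) (rows/columns in the sector order above):
  C_11 = (1.00)(0.60) − (-0.25)(-0.05) = 0.5875
  C_12 = −[(0.00)(0.60) − (-0.25)(-0.20)] = 0.0500
  C_13 = (0.00)(-0.05) − (1.00)(-0.20) = 0.2000
  C_21 = −[(-0.45)(0.60) − (-0.10)(-0.05)] = 0.2750
  C_22 = (0.60)(0.60) − (-0.10)(-0.20) = 0.3400
  C_23 = −[(0.60)(-0.05) − (-0.45)(-0.20)] = 0.1200
  C_31 = (-0.45)(-0.25) − (-0.10)(1.00) = 0.2125
  C_32 = −[(0.60)(-0.25) − (-0.10)(0.00)] = 0.1500
  C_33 = (0.60)(1.00) − (-0.45)(0.00) = 0.6000
det(I−A) = Σ_j (I−A)_1j·C_1j = (0.60)(0.5875) + (-0.45)(0.0500) + (-0.10)(0.2000) = 0.3100
adj(I−A) = Cᵀ =
  [ 0.5875   0.2750   0.2125]
  [ 0.0500   0.3400   0.1500]
  [ 0.2000   0.1200   0.6000]
(I − A)⁻¹ = adj(I−A) / det(I−A) ≈
  [   1.8952     0.8871     0.6855]
  [   0.1613     1.0968     0.4839]
  [   0.6452     0.3871     1.9355]
Δx = (I − A)⁻¹ Δd with Δd having +75 in the Media component and 0 elsewhere.
So Δx_2 = L_22 · (+75), where L_22 = adj(I−A)_22 / det(I−A) = 0.3400 / 0.3100.
Δx_2 = 0.3400 × (+75) / 0.3100 = 25.50 / 0.3100 ≈ 82.26.

Δx_2 = 82.26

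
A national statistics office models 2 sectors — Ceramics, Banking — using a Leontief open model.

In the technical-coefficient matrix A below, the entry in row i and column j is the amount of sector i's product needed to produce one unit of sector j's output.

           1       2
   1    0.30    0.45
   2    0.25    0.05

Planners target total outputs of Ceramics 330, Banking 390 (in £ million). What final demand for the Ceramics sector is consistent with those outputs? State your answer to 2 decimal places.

d_1 = 55.50

I − A =
  [   0.70    -0.45]
  [  -0.25     0.95]
d = (I − A) x:
  d_1 = (+0.70)·330 + (-0.45)·390 = 55.50
  d_2 = (-0.25)·330 + (+0.95)·390 = 288.00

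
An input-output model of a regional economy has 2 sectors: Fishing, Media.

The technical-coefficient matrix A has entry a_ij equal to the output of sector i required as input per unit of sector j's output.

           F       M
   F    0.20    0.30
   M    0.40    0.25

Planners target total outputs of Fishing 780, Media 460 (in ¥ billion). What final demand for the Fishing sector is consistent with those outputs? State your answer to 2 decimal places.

d_F = 486.00

I − A =
  [   0.80    -0.30]
  [  -0.40     0.75]
d = (I − A) x:
  d_F = (+0.80)·780 + (-0.30)·460 = 486.00
  d_M = (-0.40)·780 + (+0.75)·460 = 33.00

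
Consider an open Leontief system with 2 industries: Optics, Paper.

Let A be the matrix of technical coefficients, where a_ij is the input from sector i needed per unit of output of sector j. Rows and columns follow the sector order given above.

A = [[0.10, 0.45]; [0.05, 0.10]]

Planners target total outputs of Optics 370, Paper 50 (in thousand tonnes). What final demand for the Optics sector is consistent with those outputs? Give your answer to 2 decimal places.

d_O = 310.50

I − A =
  [   0.90    -0.45]
  [  -0.05     0.90]
d = (I − A) x:
  d_O = (+0.90)·370 + (-0.45)·50 = 310.50
  d_P = (-0.05)·370 + (+0.90)·50 = 26.50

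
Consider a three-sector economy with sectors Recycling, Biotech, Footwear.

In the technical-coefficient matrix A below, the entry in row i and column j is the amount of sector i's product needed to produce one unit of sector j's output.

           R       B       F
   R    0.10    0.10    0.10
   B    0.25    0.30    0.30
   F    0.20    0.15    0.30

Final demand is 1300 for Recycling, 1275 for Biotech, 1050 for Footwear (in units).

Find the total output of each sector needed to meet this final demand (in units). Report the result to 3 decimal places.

x_R = 2204.245, x_B = 3877.523, x_F = 2960.682

I − A =
  [   0.90    -0.10    -0.10]
  [  -0.25     0.70    -0.30]
  [  -0.20    -0.15     0.70]
Cofactors of I−A, C_ij = (−1)^(i+j)·(minor ij) (rows/columns in the sector order above):
  C_11 = (0.70)(0.70) − (-0.30)(-0.15) = 0.4450
  C_12 = −[(-0.25)(0.70) − (-0.30)(-0.20)] = 0.2350
  C_13 = (-0.25)(-0.15) − (0.70)(-0.20) = 0.1775
  C_21 = −[(-0.10)(0.70) − (-0.10)(-0.15)] = 0.0850
  C_22 = (0.90)(0.70) − (-0.10)(-0.20) = 0.6100
  C_23 = −[(0.90)(-0.15) − (-0.10)(-0.20)] = 0.1550
  C_31 = (-0.10)(-0.30) − (-0.10)(0.70) = 0.1000
  C_32 = −[(0.90)(-0.30) − (-0.10)(-0.25)] = 0.2950
  C_33 = (0.90)(0.70) − (-0.10)(-0.25) = 0.6050
det(I−A) = Σ_j (I−A)_1j·C_1j = (0.90)(0.4450) + (-0.10)(0.2350) + (-0.10)(0.1775) = 0.35925
adj(I−A) = Cᵀ =
  [ 0.4450   0.0850   0.1000]
  [ 0.2350   0.6100   0.2950]
  [ 0.1775   0.1550   0.6050]
(I − A)⁻¹ = adj(I−A) / det(I−A) ≈
  [   1.2387     0.2366     0.2784]
  [   0.6541     1.6980     0.8212]
  [   0.4941     0.4315     1.6841]
x = (I − A)⁻¹ d = adj(I−A)·d / det(I−A), with det(I−A) = 0.35925:
  x_R = (0.4450·1300 + 0.0850·1275 + 0.1000·1050) / 0.35925 = 791.875 / 0.35925 ≈ 2204.245
  x_B = (0.2350·1300 + 0.6100·1275 + 0.2950·1050) / 0.35925 = 1393.00 / 0.35925 ≈ 3877.523
  x_F = (0.1775·1300 + 0.1550·1275 + 0.6050·1050) / 0.35925 = 1063.625 / 0.35925 ≈ 2960.682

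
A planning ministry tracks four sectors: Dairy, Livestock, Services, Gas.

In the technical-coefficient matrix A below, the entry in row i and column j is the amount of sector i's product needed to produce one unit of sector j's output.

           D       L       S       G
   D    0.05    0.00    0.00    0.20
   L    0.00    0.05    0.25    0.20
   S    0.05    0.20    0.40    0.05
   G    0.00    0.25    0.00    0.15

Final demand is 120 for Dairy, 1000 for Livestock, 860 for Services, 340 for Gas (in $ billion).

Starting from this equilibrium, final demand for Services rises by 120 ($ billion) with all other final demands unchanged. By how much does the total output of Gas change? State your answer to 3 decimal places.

Δx_G = 18.373

I − A =
  [   0.95     0.00     0.00    -0.20]
  [   0.00     0.95    -0.25    -0.20]
  [  -0.05    -0.20     0.60    -0.05]
  [   0.00    -0.25     0.00     0.85]
Compute the cofactors C_ij = (−1)^(i+j)·(3×3 minor ij) of I−A; the adjugate is their transpose:
adj(I−A) = Cᵀ =
  [ 0.408875   0.030000   0.012500   0.104000]
  [ 0.010625   0.484500   0.201875   0.128375]
  [ 0.037875   0.175875   0.719625   0.092625]
  [ 0.003125   0.142500   0.059375   0.494000]
det(I−A) = Σ_j (I−A)_1j·C_1j = (0.95)(0.408875) + (0.00)(0.010625) + (0.00)(0.037875) + (-0.20)(0.003125) = 0.38780625
(I − A)⁻¹ = adj(I−A) / det(I−A) ≈
  [   1.0543     0.0774     0.0322     0.2682]
  [   0.0274     1.2493     0.5206     0.3310]
  [   0.0977     0.4535     1.8556     0.2388]
  [   0.0081     0.3675     0.1531     1.2738]
Δx = (I − A)⁻¹ Δd with Δd having +120 in the Services component and 0 elsewhere.
So Δx_G = L_GS · (+120), where L_GS = adj(I−A)_GS / det(I−A) = 0.059375 / 0.38780625.
Δx_G = 0.059375 × (+120) / 0.38780625 = 7.125 / 0.38780625 ≈ 18.373.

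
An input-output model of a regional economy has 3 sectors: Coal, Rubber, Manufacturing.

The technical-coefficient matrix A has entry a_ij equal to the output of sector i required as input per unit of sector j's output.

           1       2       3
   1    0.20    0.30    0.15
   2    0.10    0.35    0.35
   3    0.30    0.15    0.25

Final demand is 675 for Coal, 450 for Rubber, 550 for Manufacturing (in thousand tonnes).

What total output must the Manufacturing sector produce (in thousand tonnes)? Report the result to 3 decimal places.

I − A =
  [   0.80    -0.30    -0.15]
  [  -0.10     0.65    -0.35]
  [  -0.30    -0.15     0.75]
Cofactors of I−A, C_ij = (−1)^(i+j)·(minor ij) (rows/columns in the sector order above):
  C_11 = (0.65)(0.75) − (-0.35)(-0.15) = 0.4350
  C_12 = −[(-0.10)(0.75) − (-0.35)(-0.30)] = 0.1800
  C_13 = (-0.10)(-0.15) − (0.65)(-0.30) = 0.2100
  C_21 = −[(-0.30)(0.75) − (-0.15)(-0.15)] = 0.2475
  C_22 = (0.80)(0.75) − (-0.15)(-0.30) = 0.5550
  C_23 = −[(0.80)(-0.15) − (-0.30)(-0.30)] = 0.2100
  C_31 = (-0.30)(-0.35) − (-0.15)(0.65) = 0.2025
  C_32 = −[(0.80)(-0.35) − (-0.15)(-0.10)] = 0.2950
  C_33 = (0.80)(0.65) − (-0.30)(-0.10) = 0.4900
det(I−A) = Σ_j (I−A)_1j·C_1j = (0.80)(0.4350) + (-0.30)(0.1800) + (-0.15)(0.2100) = 0.2625
adj(I−A) = Cᵀ =
  [ 0.4350   0.2475   0.2025]
  [ 0.1800   0.5550   0.2950]
  [ 0.2100   0.2100   0.4900]
(I − A)⁻¹ = adj(I−A) / det(I−A) ≈
  [   1.6571     0.9429     0.7714]
  [   0.6857     2.1143     1.1238]
  [   0.8000     0.8000     1.8667]
x = (I − A)⁻¹ d = adj(I−A)·d / det(I−A), with det(I−A) = 0.2625:
  x_1 = (0.4350·675 + 0.2475·450 + 0.2025·550) / 0.2625 = 516.375 / 0.2625 ≈ 1967.143
  x_2 = (0.1800·675 + 0.5550·450 + 0.2950·550) / 0.2625 = 533.50 / 0.2625 ≈ 2032.381
  x_3 = (0.2100·675 + 0.2100·450 + 0.4900·550) / 0.2625 = 505.75 / 0.2625 ≈ 1926.667

x_3 = 1926.667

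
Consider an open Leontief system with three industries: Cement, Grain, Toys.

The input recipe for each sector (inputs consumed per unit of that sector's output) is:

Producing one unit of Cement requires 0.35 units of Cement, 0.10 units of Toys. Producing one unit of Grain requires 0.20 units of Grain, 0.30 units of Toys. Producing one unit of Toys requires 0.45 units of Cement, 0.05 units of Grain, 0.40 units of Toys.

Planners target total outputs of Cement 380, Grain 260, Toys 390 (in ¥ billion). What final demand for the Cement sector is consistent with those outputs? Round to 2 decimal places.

I − A =
  [   0.65     0.00    -0.45]
  [   0.00     0.80    -0.05]
  [  -0.10    -0.30     0.60]
d = (I − A) x:
  d_1 = (+0.65)·380 + (+0.00)·260 + (-0.45)·390 = 71.50
  d_2 = (+0.00)·380 + (+0.80)·260 + (-0.05)·390 = 188.50
  d_3 = (-0.10)·380 + (-0.30)·260 + (+0.60)·390 = 118.00

d_1 = 71.50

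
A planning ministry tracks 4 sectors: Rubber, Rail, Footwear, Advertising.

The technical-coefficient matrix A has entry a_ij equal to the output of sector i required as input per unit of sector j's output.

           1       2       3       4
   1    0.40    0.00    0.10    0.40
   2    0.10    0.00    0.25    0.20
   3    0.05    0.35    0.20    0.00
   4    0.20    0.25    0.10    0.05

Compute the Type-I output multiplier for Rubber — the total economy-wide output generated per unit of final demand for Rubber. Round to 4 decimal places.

m_1 = 3.4012

I − A =
  [   0.60     0.00    -0.10    -0.40]
  [  -0.10     1.00    -0.25    -0.20]
  [  -0.05    -0.35     0.80     0.00]
  [  -0.20    -0.25    -0.10     0.95]
Compute the cofactors C_ij = (−1)^(i+j)·(3×3 minor ij) of I−A; the adjugate is their transpose:
adj(I−A) = Cᵀ =
  [ 0.629875   0.127250   0.155000   0.292000]
  [ 0.120875   0.385250   0.152000   0.132000]
  [ 0.092250   0.176500   0.450000   0.076000]
  [ 0.174125   0.146750   0.120000   0.419000]
det(I−A) = Σ_j (I−A)_1j·C_1j = (0.60)(0.629875) + (0.00)(0.120875) + (-0.10)(0.092250) + (-0.40)(0.174125) = 0.29905
(I − A)⁻¹ = adj(I−A) / det(I−A) ≈
  [   2.10625     0.42551     0.51831     0.97643]
  [   0.40420     1.28825     0.50828     0.44140]
  [   0.30848     0.59020     1.50477     0.25414]
  [   0.58226     0.49072     0.40127     1.40110]
The output multiplier for sector j is the column-j sum of the Leontief inverse (I − A)⁻¹ = adj(I−A) / det(I−A).
Column 1 of adj(I−A): (0.629875, 0.120875, 0.092250, 0.174125); det(I−A) = 0.29905.
m_1 = (0.629875 + 0.120875 + 0.092250 + 0.174125) / 0.29905 = 1.017125 / 0.29905 ≈ 3.4012.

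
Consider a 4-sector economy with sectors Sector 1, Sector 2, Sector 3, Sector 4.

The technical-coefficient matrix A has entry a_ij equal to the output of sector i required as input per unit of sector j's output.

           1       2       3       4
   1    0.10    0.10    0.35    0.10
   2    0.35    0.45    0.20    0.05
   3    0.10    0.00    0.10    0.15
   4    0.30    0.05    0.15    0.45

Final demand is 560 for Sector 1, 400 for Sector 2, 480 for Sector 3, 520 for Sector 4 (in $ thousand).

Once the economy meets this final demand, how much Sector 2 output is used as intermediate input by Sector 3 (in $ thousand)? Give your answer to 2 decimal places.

I − A =
  [   0.90    -0.10    -0.35    -0.10]
  [  -0.35     0.55    -0.20    -0.05]
  [  -0.10     0.00     0.90    -0.15]
  [  -0.30    -0.05    -0.15     0.55]
Compute the cofactors C_ij = (−1)^(i+j)·(3×3 minor ij) of I−A; the adjugate is their transpose:
adj(I−A) = Cᵀ =
  [ 0.256125   0.054375   0.126000   0.085875]
  [ 0.199625   0.361750   0.177625   0.117625]
  [ 0.057375   0.017250   0.231000   0.075000]
  [ 0.173500   0.067250   0.147875   0.392750]
det(I−A) = Σ_j (I−A)_1j·C_1j = (0.90)(0.256125) + (-0.10)(0.199625) + (-0.35)(0.057375) + (-0.10)(0.173500) = 0.17311875
(I − A)⁻¹ = adj(I−A) / det(I−A) ≈
  [   1.4795     0.3141     0.7278     0.4960]
  [   1.1531     2.0896     1.0260     0.6794]
  [   0.3314     0.0996     1.3343     0.4332]
  [   1.0022     0.3885     0.8542     2.2687]
First solve x = (I − A)⁻¹ d = adj(I−A)·d / det(I−A); in particular x_3 = (0.057375·560 + 0.017250·400 + 0.231000·480 + 0.075000·520) / 0.17311875 = 188.91 / 0.17311875 ≈ 1091.2163.
Intermediate flow from 2 to 3: z_23 = a_23 · x_3 = 0.20 × 188.91 / 0.17311875 = 37.782 / 0.17311875 ≈ 218.24.

z_23 = 218.24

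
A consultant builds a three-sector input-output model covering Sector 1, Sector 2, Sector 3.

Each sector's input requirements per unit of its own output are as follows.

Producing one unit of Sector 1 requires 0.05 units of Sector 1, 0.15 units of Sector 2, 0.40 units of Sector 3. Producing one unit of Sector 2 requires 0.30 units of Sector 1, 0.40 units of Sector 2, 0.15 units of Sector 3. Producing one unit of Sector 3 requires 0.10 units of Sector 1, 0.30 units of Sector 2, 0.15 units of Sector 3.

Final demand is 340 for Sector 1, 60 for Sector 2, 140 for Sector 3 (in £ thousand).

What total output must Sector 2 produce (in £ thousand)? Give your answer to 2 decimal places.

x_2 = 504.62

I − A =
  [   0.95    -0.30    -0.10]
  [  -0.15     0.60    -0.30]
  [  -0.40    -0.15     0.85]
Cofactors of I−A, C_ij = (−1)^(i+j)·(minor ij) (rows/columns in the sector order above):
  C_11 = (0.60)(0.85) − (-0.30)(-0.15) = 0.4650
  C_12 = −[(-0.15)(0.85) − (-0.30)(-0.40)] = 0.2475
  C_13 = (-0.15)(-0.15) − (0.60)(-0.40) = 0.2625
  C_21 = −[(-0.30)(0.85) − (-0.10)(-0.15)] = 0.2700
  C_22 = (0.95)(0.85) − (-0.10)(-0.40) = 0.7675
  C_23 = −[(0.95)(-0.15) − (-0.30)(-0.40)] = 0.2625
  C_31 = (-0.30)(-0.30) − (-0.10)(0.60) = 0.1500
  C_32 = −[(0.95)(-0.30) − (-0.10)(-0.15)] = 0.3000
  C_33 = (0.95)(0.60) − (-0.30)(-0.15) = 0.5250
det(I−A) = Σ_j (I−A)_1j·C_1j = (0.95)(0.4650) + (-0.30)(0.2475) + (-0.10)(0.2625) = 0.34125
adj(I−A) = Cᵀ =
  [ 0.4650   0.2700   0.1500]
  [ 0.2475   0.7675   0.3000]
  [ 0.2625   0.2625   0.5250]
(I − A)⁻¹ = adj(I−A) / det(I−A) ≈
  [   1.3626     0.7912     0.4396]
  [   0.7253     2.2491     0.8791]
  [   0.7692     0.7692     1.5385]
x = (I − A)⁻¹ d = adj(I−A)·d / det(I−A), with det(I−A) = 0.34125:
  x_1 = (0.4650·340 + 0.2700·60 + 0.1500·140) / 0.34125 = 195.30 / 0.34125 ≈ 572.31
  x_2 = (0.2475·340 + 0.7675·60 + 0.3000·140) / 0.34125 = 172.20 / 0.34125 ≈ 504.62
  x_3 = (0.2625·340 + 0.2625·60 + 0.5250·140) / 0.34125 = 178.50 / 0.34125 ≈ 523.08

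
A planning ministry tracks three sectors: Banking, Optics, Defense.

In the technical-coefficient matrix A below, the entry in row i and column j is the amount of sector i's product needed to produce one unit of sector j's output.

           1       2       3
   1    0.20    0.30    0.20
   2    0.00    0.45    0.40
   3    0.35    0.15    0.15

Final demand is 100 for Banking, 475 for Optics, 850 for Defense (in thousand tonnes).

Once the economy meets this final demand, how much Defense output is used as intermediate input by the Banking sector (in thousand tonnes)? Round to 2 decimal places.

I − A =
  [   0.80    -0.30    -0.20]
  [   0.00     0.55    -0.40]
  [  -0.35    -0.15     0.85]
Cofactors of I−A, C_ij = (−1)^(i+j)·(minor ij) (rows/columns in the sector order above):
  C_11 = (0.55)(0.85) − (-0.40)(-0.15) = 0.4075
  C_12 = −[(0.00)(0.85) − (-0.40)(-0.35)] = 0.1400
  C_13 = (0.00)(-0.15) − (0.55)(-0.35) = 0.1925
  C_21 = −[(-0.30)(0.85) − (-0.20)(-0.15)] = 0.2850
  C_22 = (0.80)(0.85) − (-0.20)(-0.35) = 0.6100
  C_23 = −[(0.80)(-0.15) − (-0.30)(-0.35)] = 0.2250
  C_31 = (-0.30)(-0.40) − (-0.20)(0.55) = 0.2300
  C_32 = −[(0.80)(-0.40) − (-0.20)(0.00)] = 0.3200
  C_33 = (0.80)(0.55) − (-0.30)(0.00) = 0.4400
det(I−A) = Σ_j (I−A)_1j·C_1j = (0.80)(0.4075) + (-0.30)(0.1400) + (-0.20)(0.1925) = 0.2455
adj(I−A) = Cᵀ =
  [ 0.4075   0.2850   0.2300]
  [ 0.1400   0.6100   0.3200]
  [ 0.1925   0.2250   0.4400]
(I − A)⁻¹ = adj(I−A) / det(I−A) ≈
  [   1.6599     1.1609     0.9369]
  [   0.5703     2.4847     1.3035]
  [   0.7841     0.9165     1.7923]
First solve x = (I − A)⁻¹ d = adj(I−A)·d / det(I−A); in particular x_1 = (0.4075·100 + 0.2850·475 + 0.2300·850) / 0.2455 = 371.625 / 0.2455 ≈ 1513.7475.
Intermediate flow from 3 to 1: z_31 = a_31 · x_1 = 0.35 × 371.625 / 0.2455 = 130.06875 / 0.2455 ≈ 529.81.

z_31 = 529.81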